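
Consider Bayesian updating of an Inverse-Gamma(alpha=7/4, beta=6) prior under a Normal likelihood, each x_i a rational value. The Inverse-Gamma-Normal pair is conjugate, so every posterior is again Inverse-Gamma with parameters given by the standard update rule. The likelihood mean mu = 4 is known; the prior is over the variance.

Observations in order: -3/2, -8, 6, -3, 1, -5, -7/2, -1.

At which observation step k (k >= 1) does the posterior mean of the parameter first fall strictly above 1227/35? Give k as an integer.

k = 2

obs 1: x=-3/2 → posterior Inverse-Gamma(9/4, 169/8)
obs 2: x=-8 → posterior Inverse-Gamma(11/4, 745/8)
obs 3: x=6 → posterior Inverse-Gamma(13/4, 761/8)
obs 4: x=-3 → posterior Inverse-Gamma(15/4, 957/8)
obs 5: x=1 → posterior Inverse-Gamma(17/4, 993/8)
obs 6: x=-5 → posterior Inverse-Gamma(19/4, 1317/8)
obs 7: x=-7/2 → posterior Inverse-Gamma(21/4, 771/4)
obs 8: x=-1 → posterior Inverse-Gamma(23/4, 821/4)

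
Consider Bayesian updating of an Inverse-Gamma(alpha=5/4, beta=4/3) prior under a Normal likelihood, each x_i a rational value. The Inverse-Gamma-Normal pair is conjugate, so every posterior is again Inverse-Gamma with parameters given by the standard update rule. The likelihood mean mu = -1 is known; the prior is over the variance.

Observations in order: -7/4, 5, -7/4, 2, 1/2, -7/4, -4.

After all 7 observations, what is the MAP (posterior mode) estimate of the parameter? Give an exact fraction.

2909/552

obs 1: x=-7/4 → posterior Inverse-Gamma(7/4, 155/96)
obs 2: x=5 → posterior Inverse-Gamma(9/4, 1883/96)
obs 3: x=-7/4 → posterior Inverse-Gamma(11/4, 955/48)
obs 4: x=2 → posterior Inverse-Gamma(13/4, 1171/48)
obs 5: x=1/2 → posterior Inverse-Gamma(15/4, 1225/48)
obs 6: x=-7/4 → posterior Inverse-Gamma(17/4, 2477/96)
obs 7: x=-4 → posterior Inverse-Gamma(19/4, 2909/96)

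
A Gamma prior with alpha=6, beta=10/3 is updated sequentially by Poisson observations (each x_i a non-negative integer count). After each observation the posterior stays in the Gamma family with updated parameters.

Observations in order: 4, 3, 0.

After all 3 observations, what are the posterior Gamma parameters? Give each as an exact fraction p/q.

alpha=13, beta=19/3

obs 1: x=4 → posterior Gamma(10, 13/3)
obs 2: x=3 → posterior Gamma(13, 16/3)
obs 3: x=0 → posterior Gamma(13, 19/3)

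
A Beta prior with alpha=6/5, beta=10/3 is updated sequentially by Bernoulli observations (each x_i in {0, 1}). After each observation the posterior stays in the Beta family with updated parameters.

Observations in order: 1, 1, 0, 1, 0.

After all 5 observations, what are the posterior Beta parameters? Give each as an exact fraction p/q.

alpha=21/5, beta=16/3

obs 1: x=1 → posterior Beta(11/5, 10/3)
obs 2: x=1 → posterior Beta(16/5, 10/3)
obs 3: x=0 → posterior Beta(16/5, 13/3)
obs 4: x=1 → posterior Beta(21/5, 13/3)
obs 5: x=0 → posterior Beta(21/5, 16/3)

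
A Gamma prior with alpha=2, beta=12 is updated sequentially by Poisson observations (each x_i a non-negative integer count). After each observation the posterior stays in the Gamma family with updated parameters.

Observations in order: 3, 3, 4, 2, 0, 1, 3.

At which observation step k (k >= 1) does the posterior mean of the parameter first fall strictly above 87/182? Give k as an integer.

obs 1: x=3 → posterior Gamma(5, 13)
obs 2: x=3 → posterior Gamma(8, 14)
obs 3: x=4 → posterior Gamma(12, 15)
obs 4: x=2 → posterior Gamma(14, 16)
obs 5: x=0 → posterior Gamma(14, 17)
obs 6: x=1 → posterior Gamma(15, 18)
obs 7: x=3 → posterior Gamma(18, 19)

k = 2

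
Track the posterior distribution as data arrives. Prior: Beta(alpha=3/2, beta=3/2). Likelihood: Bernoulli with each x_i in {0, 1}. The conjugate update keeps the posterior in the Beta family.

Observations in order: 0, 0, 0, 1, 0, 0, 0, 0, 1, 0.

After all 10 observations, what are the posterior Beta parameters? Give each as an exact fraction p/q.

alpha=7/2, beta=19/2

obs 1: x=0 → posterior Beta(3/2, 5/2)
obs 2: x=0 → posterior Beta(3/2, 7/2)
obs 3: x=0 → posterior Beta(3/2, 9/2)
obs 4: x=1 → posterior Beta(5/2, 9/2)
obs 5: x=0 → posterior Beta(5/2, 11/2)
obs 6: x=0 → posterior Beta(5/2, 13/2)
obs 7: x=0 → posterior Beta(5/2, 15/2)
obs 8: x=0 → posterior Beta(5/2, 17/2)
obs 9: x=1 → posterior Beta(7/2, 17/2)
obs 10: x=0 → posterior Beta(7/2, 19/2)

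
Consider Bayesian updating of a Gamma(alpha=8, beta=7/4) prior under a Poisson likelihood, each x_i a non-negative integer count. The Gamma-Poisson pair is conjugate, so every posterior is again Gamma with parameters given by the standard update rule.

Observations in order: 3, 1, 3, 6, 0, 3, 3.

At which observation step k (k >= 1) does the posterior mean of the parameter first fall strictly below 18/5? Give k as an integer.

k = 2

obs 1: x=3 → posterior Gamma(11, 11/4)
obs 2: x=1 → posterior Gamma(12, 15/4)
obs 3: x=3 → posterior Gamma(15, 19/4)
obs 4: x=6 → posterior Gamma(21, 23/4)
obs 5: x=0 → posterior Gamma(21, 27/4)
obs 6: x=3 → posterior Gamma(24, 31/4)
obs 7: x=3 → posterior Gamma(27, 35/4)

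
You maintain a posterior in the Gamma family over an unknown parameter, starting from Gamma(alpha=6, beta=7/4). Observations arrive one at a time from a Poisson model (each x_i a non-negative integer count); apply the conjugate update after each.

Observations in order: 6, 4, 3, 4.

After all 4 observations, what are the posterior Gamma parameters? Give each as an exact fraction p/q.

obs 1: x=6 → posterior Gamma(12, 11/4)
obs 2: x=4 → posterior Gamma(16, 15/4)
obs 3: x=3 → posterior Gamma(19, 19/4)
obs 4: x=4 → posterior Gamma(23, 23/4)

alpha=23, beta=23/4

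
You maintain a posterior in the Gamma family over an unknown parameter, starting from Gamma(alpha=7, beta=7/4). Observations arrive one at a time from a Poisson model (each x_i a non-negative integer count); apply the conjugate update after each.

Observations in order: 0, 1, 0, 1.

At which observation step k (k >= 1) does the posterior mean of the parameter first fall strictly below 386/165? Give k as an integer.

obs 1: x=0 → posterior Gamma(7, 11/4)
obs 2: x=1 → posterior Gamma(8, 15/4)
obs 3: x=0 → posterior Gamma(8, 19/4)
obs 4: x=1 → posterior Gamma(9, 23/4)

k = 2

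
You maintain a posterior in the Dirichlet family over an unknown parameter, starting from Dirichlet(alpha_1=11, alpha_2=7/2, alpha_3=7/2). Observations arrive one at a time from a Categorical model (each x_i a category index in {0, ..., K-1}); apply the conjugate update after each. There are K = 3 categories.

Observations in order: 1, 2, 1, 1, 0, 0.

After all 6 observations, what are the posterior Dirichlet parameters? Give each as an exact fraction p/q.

alpha_1=13, alpha_2=13/2, alpha_3=9/2

obs 1: x=1 → posterior Dirichlet(11, 9/2, 7/2)
obs 2: x=2 → posterior Dirichlet(11, 9/2, 9/2)
obs 3: x=1 → posterior Dirichlet(11, 11/2, 9/2)
obs 4: x=1 → posterior Dirichlet(11, 13/2, 9/2)
obs 5: x=0 → posterior Dirichlet(12, 13/2, 9/2)
obs 6: x=0 → posterior Dirichlet(13, 13/2, 9/2)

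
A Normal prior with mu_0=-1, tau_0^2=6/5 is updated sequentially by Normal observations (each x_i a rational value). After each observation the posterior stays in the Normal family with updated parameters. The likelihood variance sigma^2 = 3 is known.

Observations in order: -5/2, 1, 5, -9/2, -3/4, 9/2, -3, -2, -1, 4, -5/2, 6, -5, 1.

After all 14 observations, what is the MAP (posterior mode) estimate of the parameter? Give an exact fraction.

obs 1: x=-5/2 → posterior Normal(-10/7, 6/7)
obs 2: x=1 → posterior Normal(-8/9, 2/3)
obs 3: x=5 → posterior Normal(2/11, 6/11)
obs 4: x=-9/2 → posterior Normal(-7/13, 6/13)
obs 5: x=-3/4 → posterior Normal(-17/30, 2/5)
obs 6: x=9/2 → posterior Normal(1/34, 6/17)
obs 7: x=-3 → posterior Normal(-11/38, 6/19)
obs 8: x=-2 → posterior Normal(-19/42, 2/7)
obs 9: x=-1 → posterior Normal(-1/2, 6/23)
obs 10: x=4 → posterior Normal(-7/50, 6/25)
obs 11: x=-5/2 → posterior Normal(-17/54, 2/9)
obs 12: x=6 → posterior Normal(7/58, 6/29)
obs 13: x=-5 → posterior Normal(-13/62, 6/31)
obs 14: x=1 → posterior Normal(-3/22, 2/11)

-3/22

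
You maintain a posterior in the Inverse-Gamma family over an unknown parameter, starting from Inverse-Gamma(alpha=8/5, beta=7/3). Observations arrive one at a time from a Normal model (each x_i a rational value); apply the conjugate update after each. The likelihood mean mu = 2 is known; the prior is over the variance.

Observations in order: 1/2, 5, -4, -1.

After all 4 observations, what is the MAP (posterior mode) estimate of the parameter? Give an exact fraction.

obs 1: x=1/2 → posterior Inverse-Gamma(21/10, 83/24)
obs 2: x=5 → posterior Inverse-Gamma(13/5, 191/24)
obs 3: x=-4 → posterior Inverse-Gamma(31/10, 623/24)
obs 4: x=-1 → posterior Inverse-Gamma(18/5, 731/24)

3655/552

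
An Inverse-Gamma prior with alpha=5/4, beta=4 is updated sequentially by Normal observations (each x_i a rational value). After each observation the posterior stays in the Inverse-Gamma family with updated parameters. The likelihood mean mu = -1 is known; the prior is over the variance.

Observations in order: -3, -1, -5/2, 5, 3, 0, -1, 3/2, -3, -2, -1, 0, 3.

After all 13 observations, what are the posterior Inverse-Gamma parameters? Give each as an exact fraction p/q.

obs 1: x=-3 → posterior Inverse-Gamma(7/4, 6)
obs 2: x=-1 → posterior Inverse-Gamma(9/4, 6)
obs 3: x=-5/2 → posterior Inverse-Gamma(11/4, 57/8)
obs 4: x=5 → posterior Inverse-Gamma(13/4, 201/8)
obs 5: x=3 → posterior Inverse-Gamma(15/4, 265/8)
obs 6: x=0 → posterior Inverse-Gamma(17/4, 269/8)
obs 7: x=-1 → posterior Inverse-Gamma(19/4, 269/8)
obs 8: x=3/2 → posterior Inverse-Gamma(21/4, 147/4)
obs 9: x=-3 → posterior Inverse-Gamma(23/4, 155/4)
obs 10: x=-2 → posterior Inverse-Gamma(25/4, 157/4)
obs 11: x=-1 → posterior Inverse-Gamma(27/4, 157/4)
obs 12: x=0 → posterior Inverse-Gamma(29/4, 159/4)
obs 13: x=3 → posterior Inverse-Gamma(31/4, 191/4)

alpha=31/4, beta=191/4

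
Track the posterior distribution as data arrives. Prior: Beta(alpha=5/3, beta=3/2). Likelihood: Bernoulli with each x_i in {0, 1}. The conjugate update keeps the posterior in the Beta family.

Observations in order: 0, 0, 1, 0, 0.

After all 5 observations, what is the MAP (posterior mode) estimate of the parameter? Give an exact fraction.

obs 1: x=0 → posterior Beta(5/3, 5/2)
obs 2: x=0 → posterior Beta(5/3, 7/2)
obs 3: x=1 → posterior Beta(8/3, 7/2)
obs 4: x=0 → posterior Beta(8/3, 9/2)
obs 5: x=0 → posterior Beta(8/3, 11/2)

10/37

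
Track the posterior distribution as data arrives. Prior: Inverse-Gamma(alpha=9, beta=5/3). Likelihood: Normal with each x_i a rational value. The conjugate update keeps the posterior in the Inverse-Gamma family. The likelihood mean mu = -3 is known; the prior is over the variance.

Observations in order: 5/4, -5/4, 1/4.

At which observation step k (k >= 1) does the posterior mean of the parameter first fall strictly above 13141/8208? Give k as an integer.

obs 1: x=5/4 → posterior Inverse-Gamma(19/2, 1027/96)
obs 2: x=-5/4 → posterior Inverse-Gamma(10, 587/48)
obs 3: x=1/4 → posterior Inverse-Gamma(21/2, 1681/96)

k = 3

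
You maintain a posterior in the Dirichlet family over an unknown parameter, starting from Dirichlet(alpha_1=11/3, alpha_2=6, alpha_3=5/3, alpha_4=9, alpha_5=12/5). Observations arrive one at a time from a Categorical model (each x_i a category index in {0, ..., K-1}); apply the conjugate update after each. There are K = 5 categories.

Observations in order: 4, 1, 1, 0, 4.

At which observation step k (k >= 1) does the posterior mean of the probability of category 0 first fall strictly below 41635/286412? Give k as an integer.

k = 3

obs 1: x=4 → posterior Dirichlet(11/3, 6, 5/3, 9, 17/5)
obs 2: x=1 → posterior Dirichlet(11/3, 7, 5/3, 9, 17/5)
obs 3: x=1 → posterior Dirichlet(11/3, 8, 5/3, 9, 17/5)
obs 4: x=0 → posterior Dirichlet(14/3, 8, 5/3, 9, 17/5)
obs 5: x=4 → posterior Dirichlet(14/3, 8, 5/3, 9, 22/5)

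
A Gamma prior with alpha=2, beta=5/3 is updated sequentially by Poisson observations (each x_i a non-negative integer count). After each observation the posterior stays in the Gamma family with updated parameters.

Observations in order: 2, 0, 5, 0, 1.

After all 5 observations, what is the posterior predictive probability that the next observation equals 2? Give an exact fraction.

obs 1: x=2 → posterior Gamma(4, 8/3)
obs 2: x=0 → posterior Gamma(4, 11/3)
obs 3: x=5 → posterior Gamma(9, 14/3)
obs 4: x=0 → posterior Gamma(9, 17/3)
obs 5: x=1 → posterior Gamma(10, 20/3)

5068800000000000/21914624432020321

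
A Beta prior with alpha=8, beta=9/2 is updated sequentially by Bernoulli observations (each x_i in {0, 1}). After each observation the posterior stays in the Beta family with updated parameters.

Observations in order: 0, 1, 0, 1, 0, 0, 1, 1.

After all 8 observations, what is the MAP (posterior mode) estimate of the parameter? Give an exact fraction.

22/37

obs 1: x=0 → posterior Beta(8, 11/2)
obs 2: x=1 → posterior Beta(9, 11/2)
obs 3: x=0 → posterior Beta(9, 13/2)
obs 4: x=1 → posterior Beta(10, 13/2)
obs 5: x=0 → posterior Beta(10, 15/2)
obs 6: x=0 → posterior Beta(10, 17/2)
obs 7: x=1 → posterior Beta(11, 17/2)
obs 8: x=1 → posterior Beta(12, 17/2)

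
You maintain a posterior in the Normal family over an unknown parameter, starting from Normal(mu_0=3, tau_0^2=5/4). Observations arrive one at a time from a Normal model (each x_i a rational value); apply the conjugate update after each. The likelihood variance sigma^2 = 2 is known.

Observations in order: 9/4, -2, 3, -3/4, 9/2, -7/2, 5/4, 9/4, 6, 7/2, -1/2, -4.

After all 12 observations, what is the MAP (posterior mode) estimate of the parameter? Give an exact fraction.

obs 1: x=9/4 → posterior Normal(141/52, 10/13)
obs 2: x=-2 → posterior Normal(101/72, 5/9)
obs 3: x=3 → posterior Normal(7/4, 10/23)
obs 4: x=-3/4 → posterior Normal(73/56, 5/14)
obs 5: x=9/2 → posterior Normal(59/33, 10/33)
obs 6: x=-7/2 → posterior Normal(83/76, 5/19)
obs 7: x=5/4 → posterior Normal(191/172, 10/43)
obs 8: x=9/4 → posterior Normal(59/48, 5/24)
obs 9: x=6 → posterior Normal(89/53, 10/53)
obs 10: x=7/2 → posterior Normal(213/116, 5/29)
obs 11: x=-1/2 → posterior Normal(104/63, 10/63)
obs 12: x=-4 → posterior Normal(21/17, 5/34)

21/17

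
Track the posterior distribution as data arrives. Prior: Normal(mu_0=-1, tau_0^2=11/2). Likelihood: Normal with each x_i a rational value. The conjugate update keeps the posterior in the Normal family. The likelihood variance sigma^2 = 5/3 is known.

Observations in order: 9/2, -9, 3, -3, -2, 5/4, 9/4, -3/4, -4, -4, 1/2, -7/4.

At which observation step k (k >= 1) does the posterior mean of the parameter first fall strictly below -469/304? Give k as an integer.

k = 2

obs 1: x=9/2 → posterior Normal(277/86, 55/43)
obs 2: x=-9 → posterior Normal(-317/152, 55/76)
obs 3: x=3 → posterior Normal(-119/218, 55/109)
obs 4: x=-3 → posterior Normal(-317/284, 55/142)
obs 5: x=-2 → posterior Normal(-449/350, 11/35)
obs 6: x=5/4 → posterior Normal(-733/832, 55/208)
obs 7: x=9/4 → posterior Normal(-109/241, 55/241)
obs 8: x=-3/4 → posterior Normal(-535/1096, 55/274)
obs 9: x=-4 → posterior Normal(-1063/1228, 55/307)
obs 10: x=-4 → posterior Normal(-1591/1360, 11/68)
obs 11: x=1/2 → posterior Normal(-1525/1492, 55/373)
obs 12: x=-7/4 → posterior Normal(-439/406, 55/406)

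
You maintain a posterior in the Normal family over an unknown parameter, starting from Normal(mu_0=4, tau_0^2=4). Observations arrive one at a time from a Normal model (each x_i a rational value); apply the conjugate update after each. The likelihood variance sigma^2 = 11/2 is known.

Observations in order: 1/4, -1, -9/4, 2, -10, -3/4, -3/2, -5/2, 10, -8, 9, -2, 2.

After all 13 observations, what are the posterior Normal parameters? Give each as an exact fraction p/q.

obs 1: x=1/4 → posterior Normal(46/19, 44/19)
obs 2: x=-1 → posterior Normal(38/27, 44/27)
obs 3: x=-9/4 → posterior Normal(4/7, 44/35)
obs 4: x=2 → posterior Normal(36/43, 44/43)
obs 5: x=-10 → posterior Normal(-44/51, 44/51)
obs 6: x=-3/4 → posterior Normal(-50/59, 44/59)
obs 7: x=-3/2 → posterior Normal(-62/67, 44/67)
obs 8: x=-5/2 → posterior Normal(-82/75, 44/75)
obs 9: x=10 → posterior Normal(-2/83, 44/83)
obs 10: x=-8 → posterior Normal(-66/91, 44/91)
obs 11: x=9 → posterior Normal(2/33, 4/9)
obs 12: x=-2 → posterior Normal(-10/107, 44/107)
obs 13: x=2 → posterior Normal(6/115, 44/115)

mu_0=6/115, tau_0^2=44/115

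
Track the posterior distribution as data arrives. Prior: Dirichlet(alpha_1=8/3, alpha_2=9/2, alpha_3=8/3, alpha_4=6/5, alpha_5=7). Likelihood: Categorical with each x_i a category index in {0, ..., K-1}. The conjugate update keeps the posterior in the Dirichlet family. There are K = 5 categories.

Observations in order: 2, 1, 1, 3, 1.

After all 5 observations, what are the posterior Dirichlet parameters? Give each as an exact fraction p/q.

alpha_1=8/3, alpha_2=15/2, alpha_3=11/3, alpha_4=11/5, alpha_5=7

obs 1: x=2 → posterior Dirichlet(8/3, 9/2, 11/3, 6/5, 7)
obs 2: x=1 → posterior Dirichlet(8/3, 11/2, 11/3, 6/5, 7)
obs 3: x=1 → posterior Dirichlet(8/3, 13/2, 11/3, 6/5, 7)
obs 4: x=3 → posterior Dirichlet(8/3, 13/2, 11/3, 11/5, 7)
obs 5: x=1 → posterior Dirichlet(8/3, 15/2, 11/3, 11/5, 7)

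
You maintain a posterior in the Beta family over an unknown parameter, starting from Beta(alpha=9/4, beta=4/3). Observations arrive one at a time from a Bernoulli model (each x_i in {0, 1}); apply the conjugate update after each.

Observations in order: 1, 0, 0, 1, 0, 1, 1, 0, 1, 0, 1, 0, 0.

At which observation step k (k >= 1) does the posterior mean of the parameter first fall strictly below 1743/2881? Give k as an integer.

obs 1: x=1 → posterior Beta(13/4, 4/3)
obs 2: x=0 → posterior Beta(13/4, 7/3)
obs 3: x=0 → posterior Beta(13/4, 10/3)
obs 4: x=1 → posterior Beta(17/4, 10/3)
obs 5: x=0 → posterior Beta(17/4, 13/3)
obs 6: x=1 → posterior Beta(21/4, 13/3)
obs 7: x=1 → posterior Beta(25/4, 13/3)
obs 8: x=0 → posterior Beta(25/4, 16/3)
obs 9: x=1 → posterior Beta(29/4, 16/3)
obs 10: x=0 → posterior Beta(29/4, 19/3)
obs 11: x=1 → posterior Beta(33/4, 19/3)
obs 12: x=0 → posterior Beta(33/4, 22/3)
obs 13: x=0 → posterior Beta(33/4, 25/3)

k = 2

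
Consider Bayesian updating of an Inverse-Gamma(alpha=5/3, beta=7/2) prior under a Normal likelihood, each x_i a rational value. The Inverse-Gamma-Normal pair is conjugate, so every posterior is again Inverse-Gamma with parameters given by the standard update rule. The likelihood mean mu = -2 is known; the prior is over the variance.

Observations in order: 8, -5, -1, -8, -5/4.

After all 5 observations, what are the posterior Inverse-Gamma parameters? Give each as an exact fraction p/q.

obs 1: x=8 → posterior Inverse-Gamma(13/6, 107/2)
obs 2: x=-5 → posterior Inverse-Gamma(8/3, 58)
obs 3: x=-1 → posterior Inverse-Gamma(19/6, 117/2)
obs 4: x=-8 → posterior Inverse-Gamma(11/3, 153/2)
obs 5: x=-5/4 → posterior Inverse-Gamma(25/6, 2457/32)

alpha=25/6, beta=2457/32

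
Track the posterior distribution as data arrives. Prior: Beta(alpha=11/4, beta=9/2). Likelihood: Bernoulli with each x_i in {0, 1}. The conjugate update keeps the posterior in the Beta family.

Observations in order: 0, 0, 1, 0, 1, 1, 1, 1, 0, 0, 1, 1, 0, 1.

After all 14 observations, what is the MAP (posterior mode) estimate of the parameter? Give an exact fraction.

39/77

obs 1: x=0 → posterior Beta(11/4, 11/2)
obs 2: x=0 → posterior Beta(11/4, 13/2)
obs 3: x=1 → posterior Beta(15/4, 13/2)
obs 4: x=0 → posterior Beta(15/4, 15/2)
obs 5: x=1 → posterior Beta(19/4, 15/2)
obs 6: x=1 → posterior Beta(23/4, 15/2)
obs 7: x=1 → posterior Beta(27/4, 15/2)
obs 8: x=1 → posterior Beta(31/4, 15/2)
obs 9: x=0 → posterior Beta(31/4, 17/2)
obs 10: x=0 → posterior Beta(31/4, 19/2)
obs 11: x=1 → posterior Beta(35/4, 19/2)
obs 12: x=1 → posterior Beta(39/4, 19/2)
obs 13: x=0 → posterior Beta(39/4, 21/2)
obs 14: x=1 → posterior Beta(43/4, 21/2)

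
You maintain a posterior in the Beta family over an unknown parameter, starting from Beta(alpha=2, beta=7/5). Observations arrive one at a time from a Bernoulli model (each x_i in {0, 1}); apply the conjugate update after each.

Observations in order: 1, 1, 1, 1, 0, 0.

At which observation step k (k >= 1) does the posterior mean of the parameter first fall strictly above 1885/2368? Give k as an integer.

obs 1: x=1 → posterior Beta(3, 7/5)
obs 2: x=1 → posterior Beta(4, 7/5)
obs 3: x=1 → posterior Beta(5, 7/5)
obs 4: x=1 → posterior Beta(6, 7/5)
obs 5: x=0 → posterior Beta(6, 12/5)
obs 6: x=0 → posterior Beta(6, 17/5)

k = 4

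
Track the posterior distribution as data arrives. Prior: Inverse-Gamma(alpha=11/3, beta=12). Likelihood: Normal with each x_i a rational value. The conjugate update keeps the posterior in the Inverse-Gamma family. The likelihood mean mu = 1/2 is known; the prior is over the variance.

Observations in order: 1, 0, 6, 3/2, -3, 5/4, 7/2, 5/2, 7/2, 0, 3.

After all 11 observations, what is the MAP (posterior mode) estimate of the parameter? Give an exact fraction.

4659/976

obs 1: x=1 → posterior Inverse-Gamma(25/6, 97/8)
obs 2: x=0 → posterior Inverse-Gamma(14/3, 49/4)
obs 3: x=6 → posterior Inverse-Gamma(31/6, 219/8)
obs 4: x=3/2 → posterior Inverse-Gamma(17/3, 223/8)
obs 5: x=-3 → posterior Inverse-Gamma(37/6, 34)
obs 6: x=5/4 → posterior Inverse-Gamma(20/3, 1097/32)
obs 7: x=7/2 → posterior Inverse-Gamma(43/6, 1241/32)
obs 8: x=5/2 → posterior Inverse-Gamma(23/3, 1305/32)
obs 9: x=7/2 → posterior Inverse-Gamma(49/6, 1449/32)
obs 10: x=0 → posterior Inverse-Gamma(26/3, 1453/32)
obs 11: x=3 → posterior Inverse-Gamma(55/6, 1553/32)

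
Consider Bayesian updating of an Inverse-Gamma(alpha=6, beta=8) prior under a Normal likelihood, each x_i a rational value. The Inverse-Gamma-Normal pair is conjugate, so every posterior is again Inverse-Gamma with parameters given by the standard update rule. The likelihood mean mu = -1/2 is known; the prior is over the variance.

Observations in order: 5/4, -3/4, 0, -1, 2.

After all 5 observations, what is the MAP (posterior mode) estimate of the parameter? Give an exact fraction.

obs 1: x=5/4 → posterior Inverse-Gamma(13/2, 305/32)
obs 2: x=-3/4 → posterior Inverse-Gamma(7, 153/16)
obs 3: x=0 → posterior Inverse-Gamma(15/2, 155/16)
obs 4: x=-1 → posterior Inverse-Gamma(8, 157/16)
obs 5: x=2 → posterior Inverse-Gamma(17/2, 207/16)

207/152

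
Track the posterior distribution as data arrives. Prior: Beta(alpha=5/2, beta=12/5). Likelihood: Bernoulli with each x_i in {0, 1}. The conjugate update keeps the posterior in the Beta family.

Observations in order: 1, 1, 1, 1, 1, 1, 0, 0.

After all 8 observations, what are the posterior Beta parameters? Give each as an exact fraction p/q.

alpha=17/2, beta=22/5

obs 1: x=1 → posterior Beta(7/2, 12/5)
obs 2: x=1 → posterior Beta(9/2, 12/5)
obs 3: x=1 → posterior Beta(11/2, 12/5)
obs 4: x=1 → posterior Beta(13/2, 12/5)
obs 5: x=1 → posterior Beta(15/2, 12/5)
obs 6: x=1 → posterior Beta(17/2, 12/5)
obs 7: x=0 → posterior Beta(17/2, 17/5)
obs 8: x=0 → posterior Beta(17/2, 22/5)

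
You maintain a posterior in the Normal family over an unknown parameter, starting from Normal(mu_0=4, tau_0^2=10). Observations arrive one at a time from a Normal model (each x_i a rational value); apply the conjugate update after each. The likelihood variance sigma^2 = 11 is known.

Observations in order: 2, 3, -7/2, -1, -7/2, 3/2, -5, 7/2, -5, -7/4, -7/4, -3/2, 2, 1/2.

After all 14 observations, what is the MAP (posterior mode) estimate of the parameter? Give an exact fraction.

obs 1: x=2 → posterior Normal(64/21, 110/21)
obs 2: x=3 → posterior Normal(94/31, 110/31)
obs 3: x=-7/2 → posterior Normal(59/41, 110/41)
obs 4: x=-1 → posterior Normal(49/51, 110/51)
obs 5: x=-7/2 → posterior Normal(14/61, 110/61)
obs 6: x=3/2 → posterior Normal(29/71, 110/71)
obs 7: x=-5 → posterior Normal(-7/27, 110/81)
obs 8: x=7/2 → posterior Normal(2/13, 110/91)
obs 9: x=-5 → posterior Normal(-36/101, 110/101)
obs 10: x=-7/4 → posterior Normal(-107/222, 110/111)
obs 11: x=-7/4 → posterior Normal(-71/121, 10/11)
obs 12: x=-3/2 → posterior Normal(-86/131, 110/131)
obs 13: x=2 → posterior Normal(-22/47, 110/141)
obs 14: x=1/2 → posterior Normal(-61/151, 110/151)

-61/151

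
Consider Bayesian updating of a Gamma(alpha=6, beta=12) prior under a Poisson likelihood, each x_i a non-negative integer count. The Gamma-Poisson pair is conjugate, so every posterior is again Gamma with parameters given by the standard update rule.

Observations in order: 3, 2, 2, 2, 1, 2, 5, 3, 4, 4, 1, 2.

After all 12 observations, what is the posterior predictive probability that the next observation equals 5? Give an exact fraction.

obs 1: x=3 → posterior Gamma(9, 13)
obs 2: x=2 → posterior Gamma(11, 14)
obs 3: x=2 → posterior Gamma(13, 15)
obs 4: x=2 → posterior Gamma(15, 16)
obs 5: x=1 → posterior Gamma(16, 17)
obs 6: x=2 → posterior Gamma(18, 18)
obs 7: x=5 → posterior Gamma(23, 19)
obs 8: x=3 → posterior Gamma(26, 20)
obs 9: x=4 → posterior Gamma(30, 21)
obs 10: x=4 → posterior Gamma(34, 22)
obs 11: x=1 → posterior Gamma(35, 23)
obs 12: x=2 → posterior Gamma(37, 24)

876049150931769597589963545426526063190229897697403338752/51698788284564229679463043254372678347863256931304931640625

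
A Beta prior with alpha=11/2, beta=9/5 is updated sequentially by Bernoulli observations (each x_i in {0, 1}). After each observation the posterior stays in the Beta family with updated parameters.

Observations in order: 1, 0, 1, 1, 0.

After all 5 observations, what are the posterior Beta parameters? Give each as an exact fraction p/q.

obs 1: x=1 → posterior Beta(13/2, 9/5)
obs 2: x=0 → posterior Beta(13/2, 14/5)
obs 3: x=1 → posterior Beta(15/2, 14/5)
obs 4: x=1 → posterior Beta(17/2, 14/5)
obs 5: x=0 → posterior Beta(17/2, 19/5)

alpha=17/2, beta=19/5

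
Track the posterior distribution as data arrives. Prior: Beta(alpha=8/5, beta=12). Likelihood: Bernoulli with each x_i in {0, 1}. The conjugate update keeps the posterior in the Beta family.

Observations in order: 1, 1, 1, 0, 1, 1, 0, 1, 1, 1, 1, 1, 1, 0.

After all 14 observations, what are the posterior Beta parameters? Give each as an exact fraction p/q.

obs 1: x=1 → posterior Beta(13/5, 12)
obs 2: x=1 → posterior Beta(18/5, 12)
obs 3: x=1 → posterior Beta(23/5, 12)
obs 4: x=0 → posterior Beta(23/5, 13)
obs 5: x=1 → posterior Beta(28/5, 13)
obs 6: x=1 → posterior Beta(33/5, 13)
obs 7: x=0 → posterior Beta(33/5, 14)
obs 8: x=1 → posterior Beta(38/5, 14)
obs 9: x=1 → posterior Beta(43/5, 14)
obs 10: x=1 → posterior Beta(48/5, 14)
obs 11: x=1 → posterior Beta(53/5, 14)
obs 12: x=1 → posterior Beta(58/5, 14)
obs 13: x=1 → posterior Beta(63/5, 14)
obs 14: x=0 → posterior Beta(63/5, 15)

alpha=63/5, beta=15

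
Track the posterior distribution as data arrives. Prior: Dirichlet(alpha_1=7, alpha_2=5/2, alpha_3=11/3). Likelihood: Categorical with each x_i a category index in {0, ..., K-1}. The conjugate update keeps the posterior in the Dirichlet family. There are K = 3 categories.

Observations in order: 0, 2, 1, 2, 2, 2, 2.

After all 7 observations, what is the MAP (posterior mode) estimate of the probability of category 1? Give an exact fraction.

15/103

obs 1: x=0 → posterior Dirichlet(8, 5/2, 11/3)
obs 2: x=2 → posterior Dirichlet(8, 5/2, 14/3)
obs 3: x=1 → posterior Dirichlet(8, 7/2, 14/3)
obs 4: x=2 → posterior Dirichlet(8, 7/2, 17/3)
obs 5: x=2 → posterior Dirichlet(8, 7/2, 20/3)
obs 6: x=2 → posterior Dirichlet(8, 7/2, 23/3)
obs 7: x=2 → posterior Dirichlet(8, 7/2, 26/3)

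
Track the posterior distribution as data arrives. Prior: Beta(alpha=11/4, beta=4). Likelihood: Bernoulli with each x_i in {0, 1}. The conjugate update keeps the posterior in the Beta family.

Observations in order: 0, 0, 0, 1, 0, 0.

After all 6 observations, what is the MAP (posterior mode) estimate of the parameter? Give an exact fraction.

11/43

obs 1: x=0 → posterior Beta(11/4, 5)
obs 2: x=0 → posterior Beta(11/4, 6)
obs 3: x=0 → posterior Beta(11/4, 7)
obs 4: x=1 → posterior Beta(15/4, 7)
obs 5: x=0 → posterior Beta(15/4, 8)
obs 6: x=0 → posterior Beta(15/4, 9)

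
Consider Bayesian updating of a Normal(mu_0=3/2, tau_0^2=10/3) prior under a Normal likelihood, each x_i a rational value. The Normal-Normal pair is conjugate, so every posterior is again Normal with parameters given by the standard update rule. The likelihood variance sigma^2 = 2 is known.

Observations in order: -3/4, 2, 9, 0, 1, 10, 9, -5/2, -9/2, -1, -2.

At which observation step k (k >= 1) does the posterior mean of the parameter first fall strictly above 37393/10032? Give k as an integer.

obs 1: x=-3/4 → posterior Normal(3/32, 5/4)
obs 2: x=2 → posterior Normal(43/52, 10/13)
obs 3: x=9 → posterior Normal(223/72, 5/9)
obs 4: x=0 → posterior Normal(223/92, 10/23)
obs 5: x=1 → posterior Normal(243/112, 5/14)
obs 6: x=10 → posterior Normal(443/132, 10/33)
obs 7: x=9 → posterior Normal(623/152, 5/19)
obs 8: x=-5/2 → posterior Normal(573/172, 10/43)
obs 9: x=-9/2 → posterior Normal(161/64, 5/24)
obs 10: x=-1 → posterior Normal(463/212, 10/53)
obs 11: x=-2 → posterior Normal(423/232, 5/29)

k = 7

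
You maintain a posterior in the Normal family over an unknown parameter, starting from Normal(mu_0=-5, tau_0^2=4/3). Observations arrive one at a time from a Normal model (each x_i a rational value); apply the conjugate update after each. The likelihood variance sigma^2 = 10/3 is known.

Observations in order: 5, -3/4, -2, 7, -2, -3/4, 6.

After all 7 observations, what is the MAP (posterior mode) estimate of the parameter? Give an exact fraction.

obs 1: x=5 → posterior Normal(-15/7, 20/21)
obs 2: x=-3/4 → posterior Normal(-11/6, 20/27)
obs 3: x=-2 → posterior Normal(-41/22, 20/33)
obs 4: x=7 → posterior Normal(-1/2, 20/39)
obs 5: x=-2 → posterior Normal(-7/10, 4/9)
obs 6: x=-3/4 → posterior Normal(-12/17, 20/51)
obs 7: x=6 → posterior Normal(0, 20/57)

0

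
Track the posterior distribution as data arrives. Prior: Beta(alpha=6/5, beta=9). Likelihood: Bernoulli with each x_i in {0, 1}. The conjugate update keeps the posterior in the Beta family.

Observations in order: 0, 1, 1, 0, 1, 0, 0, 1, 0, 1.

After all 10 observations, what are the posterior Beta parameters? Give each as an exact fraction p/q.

alpha=31/5, beta=14

obs 1: x=0 → posterior Beta(6/5, 10)
obs 2: x=1 → posterior Beta(11/5, 10)
obs 3: x=1 → posterior Beta(16/5, 10)
obs 4: x=0 → posterior Beta(16/5, 11)
obs 5: x=1 → posterior Beta(21/5, 11)
obs 6: x=0 → posterior Beta(21/5, 12)
obs 7: x=0 → posterior Beta(21/5, 13)
obs 8: x=1 → posterior Beta(26/5, 13)
obs 9: x=0 → posterior Beta(26/5, 14)
obs 10: x=1 → posterior Beta(31/5, 14)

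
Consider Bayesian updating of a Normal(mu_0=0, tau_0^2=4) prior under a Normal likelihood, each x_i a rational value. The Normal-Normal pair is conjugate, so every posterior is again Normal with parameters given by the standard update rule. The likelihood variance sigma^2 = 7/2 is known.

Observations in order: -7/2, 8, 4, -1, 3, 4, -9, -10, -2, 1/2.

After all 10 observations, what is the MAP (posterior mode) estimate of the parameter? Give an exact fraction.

obs 1: x=-7/2 → posterior Normal(-28/15, 28/15)
obs 2: x=8 → posterior Normal(36/23, 28/23)
obs 3: x=4 → posterior Normal(68/31, 28/31)
obs 4: x=-1 → posterior Normal(20/13, 28/39)
obs 5: x=3 → posterior Normal(84/47, 28/47)
obs 6: x=4 → posterior Normal(116/55, 28/55)
obs 7: x=-9 → posterior Normal(44/63, 4/9)
obs 8: x=-10 → posterior Normal(-36/71, 28/71)
obs 9: x=-2 → posterior Normal(-52/79, 28/79)
obs 10: x=1/2 → posterior Normal(-16/29, 28/87)

-16/29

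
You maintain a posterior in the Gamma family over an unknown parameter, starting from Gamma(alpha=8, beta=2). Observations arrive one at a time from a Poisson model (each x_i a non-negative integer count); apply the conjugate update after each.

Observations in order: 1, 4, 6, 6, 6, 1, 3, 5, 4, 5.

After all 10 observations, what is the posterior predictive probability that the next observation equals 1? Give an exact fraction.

3716012244584211157442097320764881249345253979663106048/49792922297912707801714181535533618316401192004725734249

obs 1: x=1 → posterior Gamma(9, 3)
obs 2: x=4 → posterior Gamma(13, 4)
obs 3: x=6 → posterior Gamma(19, 5)
obs 4: x=6 → posterior Gamma(25, 6)
obs 5: x=6 → posterior Gamma(31, 7)
obs 6: x=1 → posterior Gamma(32, 8)
obs 7: x=3 → posterior Gamma(35, 9)
obs 8: x=5 → posterior Gamma(40, 10)
obs 9: x=4 → posterior Gamma(44, 11)
obs 10: x=5 → posterior Gamma(49, 12)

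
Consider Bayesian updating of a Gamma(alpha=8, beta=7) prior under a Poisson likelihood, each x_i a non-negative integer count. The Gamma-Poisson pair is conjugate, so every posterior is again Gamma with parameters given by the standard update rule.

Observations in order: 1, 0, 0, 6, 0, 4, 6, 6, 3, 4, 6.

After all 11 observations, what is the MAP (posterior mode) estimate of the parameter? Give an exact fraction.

obs 1: x=1 → posterior Gamma(9, 8)
obs 2: x=0 → posterior Gamma(9, 9)
obs 3: x=0 → posterior Gamma(9, 10)
obs 4: x=6 → posterior Gamma(15, 11)
obs 5: x=0 → posterior Gamma(15, 12)
obs 6: x=4 → posterior Gamma(19, 13)
obs 7: x=6 → posterior Gamma(25, 14)
obs 8: x=6 → posterior Gamma(31, 15)
obs 9: x=3 → posterior Gamma(34, 16)
obs 10: x=4 → posterior Gamma(38, 17)
obs 11: x=6 → posterior Gamma(44, 18)

43/18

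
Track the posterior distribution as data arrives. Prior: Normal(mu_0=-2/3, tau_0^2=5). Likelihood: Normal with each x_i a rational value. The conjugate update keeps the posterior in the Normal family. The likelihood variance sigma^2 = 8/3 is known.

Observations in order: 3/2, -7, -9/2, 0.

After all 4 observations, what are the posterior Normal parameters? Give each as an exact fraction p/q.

mu_0=-233/102, tau_0^2=10/17

obs 1: x=3/2 → posterior Normal(103/138, 40/23)
obs 2: x=-7 → posterior Normal(-527/228, 20/19)
obs 3: x=-9/2 → posterior Normal(-466/159, 40/53)
obs 4: x=0 → posterior Normal(-233/102, 10/17)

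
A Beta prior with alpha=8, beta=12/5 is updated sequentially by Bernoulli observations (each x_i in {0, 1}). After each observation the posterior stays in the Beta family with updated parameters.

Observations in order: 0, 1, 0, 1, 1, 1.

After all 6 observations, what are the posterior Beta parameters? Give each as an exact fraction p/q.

obs 1: x=0 → posterior Beta(8, 17/5)
obs 2: x=1 → posterior Beta(9, 17/5)
obs 3: x=0 → posterior Beta(9, 22/5)
obs 4: x=1 → posterior Beta(10, 22/5)
obs 5: x=1 → posterior Beta(11, 22/5)
obs 6: x=1 → posterior Beta(12, 22/5)

alpha=12, beta=22/5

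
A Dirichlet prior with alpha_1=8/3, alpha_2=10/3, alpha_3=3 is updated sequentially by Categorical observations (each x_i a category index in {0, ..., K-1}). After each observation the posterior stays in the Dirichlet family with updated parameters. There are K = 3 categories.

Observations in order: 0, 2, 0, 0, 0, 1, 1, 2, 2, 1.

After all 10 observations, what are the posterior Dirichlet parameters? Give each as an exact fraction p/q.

obs 1: x=0 → posterior Dirichlet(11/3, 10/3, 3)
obs 2: x=2 → posterior Dirichlet(11/3, 10/3, 4)
obs 3: x=0 → posterior Dirichlet(14/3, 10/3, 4)
obs 4: x=0 → posterior Dirichlet(17/3, 10/3, 4)
obs 5: x=0 → posterior Dirichlet(20/3, 10/3, 4)
obs 6: x=1 → posterior Dirichlet(20/3, 13/3, 4)
obs 7: x=1 → posterior Dirichlet(20/3, 16/3, 4)
obs 8: x=2 → posterior Dirichlet(20/3, 16/3, 5)
obs 9: x=2 → posterior Dirichlet(20/3, 16/3, 6)
obs 10: x=1 → posterior Dirichlet(20/3, 19/3, 6)

alpha_1=20/3, alpha_2=19/3, alpha_3=6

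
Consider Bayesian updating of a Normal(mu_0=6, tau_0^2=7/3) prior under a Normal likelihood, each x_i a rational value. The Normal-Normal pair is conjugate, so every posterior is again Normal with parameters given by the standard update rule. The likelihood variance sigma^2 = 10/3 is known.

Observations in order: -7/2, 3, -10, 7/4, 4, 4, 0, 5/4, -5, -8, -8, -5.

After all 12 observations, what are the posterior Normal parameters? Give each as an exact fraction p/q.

obs 1: x=-7/2 → posterior Normal(71/34, 70/51)
obs 2: x=3 → posterior Normal(113/48, 35/36)
obs 3: x=-10 → posterior Normal(-27/62, 70/93)
obs 4: x=7/4 → posterior Normal(-5/152, 35/57)
obs 5: x=4 → posterior Normal(107/180, 14/27)
obs 6: x=4 → posterior Normal(219/208, 35/78)
obs 7: x=0 → posterior Normal(219/236, 70/177)
obs 8: x=5/4 → posterior Normal(127/132, 35/99)
obs 9: x=-5 → posterior Normal(57/146, 70/219)
obs 10: x=-8 → posterior Normal(-11/32, 7/24)
obs 11: x=-8 → posterior Normal(-167/174, 70/261)
obs 12: x=-5 → posterior Normal(-237/188, 35/141)

mu_0=-237/188, tau_0^2=35/141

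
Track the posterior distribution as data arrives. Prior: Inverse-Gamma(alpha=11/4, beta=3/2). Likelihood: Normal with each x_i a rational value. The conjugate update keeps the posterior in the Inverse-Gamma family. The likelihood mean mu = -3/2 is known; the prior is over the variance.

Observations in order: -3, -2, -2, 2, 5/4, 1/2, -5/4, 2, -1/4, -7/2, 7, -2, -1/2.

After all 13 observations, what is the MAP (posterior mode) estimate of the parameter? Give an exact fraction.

obs 1: x=-3 → posterior Inverse-Gamma(13/4, 21/8)
obs 2: x=-2 → posterior Inverse-Gamma(15/4, 11/4)
obs 3: x=-2 → posterior Inverse-Gamma(17/4, 23/8)
obs 4: x=2 → posterior Inverse-Gamma(19/4, 9)
obs 5: x=5/4 → posterior Inverse-Gamma(21/4, 409/32)
obs 6: x=1/2 → posterior Inverse-Gamma(23/4, 473/32)
obs 7: x=-5/4 → posterior Inverse-Gamma(25/4, 237/16)
obs 8: x=2 → posterior Inverse-Gamma(27/4, 335/16)
obs 9: x=-1/4 → posterior Inverse-Gamma(29/4, 695/32)
obs 10: x=-7/2 → posterior Inverse-Gamma(31/4, 759/32)
obs 11: x=7 → posterior Inverse-Gamma(33/4, 1915/32)
obs 12: x=-2 → posterior Inverse-Gamma(35/4, 1919/32)
obs 13: x=-1/2 → posterior Inverse-Gamma(37/4, 1935/32)

1935/328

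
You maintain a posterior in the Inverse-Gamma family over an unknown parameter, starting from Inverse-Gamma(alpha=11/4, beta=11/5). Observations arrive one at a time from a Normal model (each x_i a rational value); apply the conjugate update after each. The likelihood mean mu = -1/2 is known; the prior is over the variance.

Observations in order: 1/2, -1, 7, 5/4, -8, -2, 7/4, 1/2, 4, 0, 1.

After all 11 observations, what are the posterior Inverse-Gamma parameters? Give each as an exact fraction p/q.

obs 1: x=1/2 → posterior Inverse-Gamma(13/4, 27/10)
obs 2: x=-1 → posterior Inverse-Gamma(15/4, 113/40)
obs 3: x=7 → posterior Inverse-Gamma(17/4, 619/20)
obs 4: x=5/4 → posterior Inverse-Gamma(19/4, 5197/160)
obs 5: x=-8 → posterior Inverse-Gamma(21/4, 9697/160)
obs 6: x=-2 → posterior Inverse-Gamma(23/4, 9877/160)
obs 7: x=7/4 → posterior Inverse-Gamma(25/4, 5141/80)
obs 8: x=1/2 → posterior Inverse-Gamma(27/4, 5181/80)
obs 9: x=4 → posterior Inverse-Gamma(29/4, 5991/80)
obs 10: x=0 → posterior Inverse-Gamma(31/4, 6001/80)
obs 11: x=1 → posterior Inverse-Gamma(33/4, 6091/80)

alpha=33/4, beta=6091/80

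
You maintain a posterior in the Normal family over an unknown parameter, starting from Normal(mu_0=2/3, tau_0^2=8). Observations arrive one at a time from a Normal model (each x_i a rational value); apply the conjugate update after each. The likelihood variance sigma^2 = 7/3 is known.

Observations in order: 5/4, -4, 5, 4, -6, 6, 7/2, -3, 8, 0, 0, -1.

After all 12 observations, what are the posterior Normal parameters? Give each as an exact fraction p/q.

obs 1: x=5/4 → posterior Normal(104/93, 56/31)
obs 2: x=-4 → posterior Normal(-184/165, 56/55)
obs 3: x=5 → posterior Normal(176/237, 56/79)
obs 4: x=4 → posterior Normal(464/309, 56/103)
obs 5: x=-6 → posterior Normal(32/381, 56/127)
obs 6: x=6 → posterior Normal(464/453, 56/151)
obs 7: x=7/2 → posterior Normal(716/525, 8/25)
obs 8: x=-3 → posterior Normal(500/597, 56/199)
obs 9: x=8 → posterior Normal(1076/669, 56/223)
obs 10: x=0 → posterior Normal(1076/741, 56/247)
obs 11: x=0 → posterior Normal(1076/813, 56/271)
obs 12: x=-1 → posterior Normal(1004/885, 56/295)

mu_0=1004/885, tau_0^2=56/295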